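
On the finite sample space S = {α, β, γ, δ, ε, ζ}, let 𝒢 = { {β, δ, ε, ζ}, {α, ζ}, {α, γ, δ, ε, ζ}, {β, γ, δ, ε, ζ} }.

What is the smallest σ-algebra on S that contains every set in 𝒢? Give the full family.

|σ(𝒢)| = 32.  σ(𝒢) = { ∅, {α}, {β}, {γ}, {ζ}, {α, β}, {α, γ}, {α, ζ}, {β, γ}, {β, ζ}, {γ, ζ}, {δ, ε}, {α, β, γ}, {α, β, ζ}, {α, γ, ζ}, {α, δ, ε}, {β, γ, ζ}, {β, δ, ε}, {γ, δ, ε}, {δ, ε, ζ}, {α, β, γ, ζ}, {α, β, δ, ε}, {α, γ, δ, ε}, {α, δ, ε, ζ}, {β, γ, δ, ε}, {β, δ, ε, ζ}, {γ, δ, ε, ζ}, {α, β, γ, δ, ε}, {α, β, δ, ε, ζ}, {α, γ, δ, ε, ζ}, {β, γ, δ, ε, ζ}, S }

Check:
Begin from { ∅, {α, ζ}, {β, δ, ε, ζ}, {α, γ, δ, ε, ζ}, {β, γ, δ, ε, ζ}, S } (that is, 𝒢 plus ∅ and S).
Step 1: 5 new —
  {α}  = {β, γ, δ, ε, ζ}ᶜ
  {β}  = {α, γ, δ, ε, ζ}ᶜ
  {α, γ}  = {β, δ, ε, ζ}ᶜ
  {β, γ, δ, ε}  = {α, ζ}ᶜ
  {α, β, δ, ε, ζ}  = {β, δ, ε, ζ} ∪ {α, ζ}
  (now 11)
Step 2 (6 new):
  {γ}  = {α, β, δ, ε, ζ}ᶜ
  {α, β}  = {β} ∪ {α}
  {α, β, γ}  = {β} ∪ {α, γ}
  {α, β, ζ}  = {α, ζ} ∪ {β}
  {α, γ, ζ}  = {α, ζ} ∪ {α, γ}
  {α, β, γ, δ, ε}  = {β, γ, δ, ε} ∪ {α, γ}
  (now 17)
Step 3: +7 →
  {ζ}  = {α, β, γ, δ, ε}ᶜ
  {β, γ}  = {γ} ∪ {β}
  {β, δ, ε}  = {α, γ, ζ}ᶜ
  {γ, δ, ε}  = {α, β, ζ}ᶜ
  {δ, ε, ζ}  = {α, β, γ}ᶜ
  {α, β, γ, ζ}  = {γ} ∪ {α, β, ζ}
  {γ, δ, ε, ζ}  = {α, β}ᶜ
  (now 24)
Step 4 (7 new):
  {β, ζ}  = {β} ∪ {ζ}
  {γ, ζ}  = {ζ} ∪ {γ}
  {δ, ε}  = {α, β, γ, ζ}ᶜ
  {β, γ, ζ}  = {ζ} ∪ {β, γ}
  {α, β, δ, ε}  = {α, β} ∪ {β, δ, ε}
  {α, γ, δ, ε}  = {γ, δ, ε} ∪ {α, γ}
  {α, δ, ε, ζ}  = {β, γ}ᶜ
  (now 31)
Step 5: 1 new —
  {α, δ, ε}  = {β, γ, ζ}ᶜ
  (now 32)
Step 6: already closed under ᶜ and ∪.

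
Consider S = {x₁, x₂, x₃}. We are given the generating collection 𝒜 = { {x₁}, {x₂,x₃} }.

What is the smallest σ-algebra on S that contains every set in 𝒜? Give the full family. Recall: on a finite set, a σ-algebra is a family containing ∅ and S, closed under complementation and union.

Start: 𝒜 ∪ {∅, S} = { {}, {x₁}, {x₂,x₃}, S }.
Iteration 1: closed — nothing new.

σ(𝒜) = { {}, {x₁}, {x₂,x₃}, S }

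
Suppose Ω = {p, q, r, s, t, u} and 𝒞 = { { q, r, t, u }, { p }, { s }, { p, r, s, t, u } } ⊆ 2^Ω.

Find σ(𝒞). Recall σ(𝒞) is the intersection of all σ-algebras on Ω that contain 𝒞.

Begin from { {}, { p }, { s }, { q, r, t, u }, { p, r, s, t, u }, Ω } (that is, 𝒞 plus ∅ and Ω).
Pass 1: 4 new —
  { q }  = ᶜ of { p, r, s, t, u }
  { p, s }  = ᶜ of { q, r, t, u }
  { p, q, r, t, u }  = ᶜ of { s }
  { q, r, s, t, u }  = ᶜ of { p }
  [10 total]
Pass 2: 3 new —
  { p, q }  = { p } ∪ { q }
  { q, s }  = { q } ∪ { s }
  { p, q, s }  = { q } ∪ { p, s }
  [13 total]
Pass 3. New:
  { r, t, u }  = ᶜ of { p, q, s }
  { p, r, t, u }  = ᶜ of { q, s }
  { r, s, t, u }  = ᶜ of { p, q }
  [16 total]
Pass 4: stable.

Therefore σ(𝒞) = { {}, { p }, { q }, { s }, { p, q }, { p, s }, { q, s }, { p, q, s }, { r, t, u }, { p, r, t, u }, { q, r, t, u }, { r, s, t, u }, { p, q, r, t, u }, { p, r, s, t, u }, { q, r, s, t, u }, Ω } (|σ(𝒞)| = 16).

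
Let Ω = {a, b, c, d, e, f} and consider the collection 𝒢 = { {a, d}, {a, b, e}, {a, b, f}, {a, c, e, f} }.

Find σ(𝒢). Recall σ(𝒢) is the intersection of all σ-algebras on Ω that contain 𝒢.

σ(𝒢) = { {}, {a}, {b}, {c}, {d}, {e}, {f}, {a, b}, {a, c}, {a, d}, {a, e}, {a, f}, {b, c}, {b, d}, {b, e}, {b, f}, {c, d}, {c, e}, {c, f}, {d, e}, {d, f}, {e, f}, {a, b, c}, {a, b, d}, {a, b, e}, {a, b, f}, {a, c, d}, {a, c, e}, {a, c, f}, {a, d, e}, {a, d, f}, {a, e, f}, {b, c, d}, {b, c, e}, {b, c, f}, {b, d, e}, {b, d, f}, {b, e, f}, {c, d, e}, {c, d, f}, {c, e, f}, {d, e, f}, {a, b, c, d}, {a, b, c, e}, {a, b, c, f}, {a, b, d, e}, {a, b, d, f}, {a, b, e, f}, {a, c, d, e}, {a, c, d, f}, {a, c, e, f}, {a, d, e, f}, {b, c, d, e}, {b, c, d, f}, {b, c, e, f}, {b, d, e, f}, {c, d, e, f}, {a, b, c, d, e}, {a, b, c, d, f}, {a, b, c, e, f}, {a, b, d, e, f}, {a, c, d, e, f}, {b, c, d, e, f}, Ω }

Check:
Take S₀ = 𝒢 ∪ {∅, Ω} = { {}, {a, d}, {a, b, e}, {a, b, f}, {a, c, e, f}, Ω }.
Round 1 (9 new):
  {b, d}  = complement {a, c, e, f}
  {c, d, e}  = complement {a, b, f}
  {c, d, f}  = complement {a, b, e}
  {a, b, d, e}  = {a, b, e} ∪ {a, d}
  {a, b, d, f}  = {a, d} ∪ {a, b, f}
  {a, b, e, f}  = {a, b, e} ∪ {a, b, f}
  {b, c, e, f}  = complement {a, d}
  {a, b, c, e, f}  = {a, c, e, f} ∪ {a, b, e}
  {a, c, d, e, f}  = {a, c, e, f} ∪ {a, d}
Round 2: +15 →
  {b}  = complement {a, c, d, e, f}
  {d}  = complement {a, b, c, e, f}
  {c, d}  = complement {a, b, e, f}
  {c, e}  = complement {a, b, d, f}
  {c, f}  = complement {a, b, d, e}
  {a, b, d}  = {a, d} ∪ {b, d}
  {a, c, d, e}  = {c, d, e} ∪ {a, d}
  {a, c, d, f}  = {a, d} ∪ {c, d, f}
  {b, c, d, e}  = {c, d, e} ∪ {b, d}
  {b, c, d, f}  = {c, d, f} ∪ {b, d}
  {c, d, e, f}  = {c, d, e} ∪ {c, d, f}
  {a, b, c, d, e}  = {c, d, e} ∪ {a, b, d, e}
  {a, b, c, d, f}  = {a, b, d, f} ∪ {c, d, f}
  {a, b, d, e, f}  = {a, b, d, f} ∪ {a, b, d, e}
  {b, c, d, e, f}  = {c, d, e} ∪ {b, c, e, f}
Round 3. New:
  {a}  = complement {b, c, d, e, f}
  {c}  = complement {a, b, d, e, f}
  {e}  = complement {a, b, c, d, f}
  {f}  = complement {a, b, c, d, e}
  {a, b}  = complement {c, d, e, f}
  {a, e}  = complement {b, c, d, f}
  {a, f}  = complement {b, c, d, e}
  {b, e}  = complement {a, c, d, f}
  {b, f}  = complement {a, c, d, e}
  {a, c, d}  = {c, d} ∪ {a, d}
  {b, c, d}  = {c, d} ∪ {b}
  {b, c, e}  = {b} ∪ {c, e}
  {b, c, f}  = {b} ∪ {c, f}
  {c, e, f}  = complement {a, b, d}
  {a, b, c, d}  = {c, d} ∪ {a, b, d}
  {a, b, c, e}  = {c, e} ∪ {a, b, e}
  {a, b, c, f}  = {c, f} ∪ {a, b, f}
Round 4: 14 new —
  {a, c}  = {c} ∪ {a}
  {b, c}  = {b} ∪ {c}
  {d, e}  = complement {a, b, c, f}
  {d, f}  = complement {a, b, c, e}
  {e, f}  = complement {a, b, c, d}
  {a, b, c}  = {a, b} ∪ {c}
  {a, c, e}  = {c, e} ∪ {a}
  {a, c, f}  = {a, f} ∪ {c}
  {a, d, e}  = complement {b, c, f}
  {a, d, f}  = complement {b, c, e}
  {a, e, f}  = complement {b, c, d}
  {b, d, e}  = {d} ∪ {b, e}
  {b, d, f}  = {b, f} ∪ {d}
  {b, e, f}  = complement {a, c, d}
Round 5. New:
  {d, e, f}  = complement {a, b, c}
  {a, d, e, f}  = complement {b, c}
  {b, d, e, f}  = complement {a, c}
Round 6: no new sets; the family is a σ-algebra.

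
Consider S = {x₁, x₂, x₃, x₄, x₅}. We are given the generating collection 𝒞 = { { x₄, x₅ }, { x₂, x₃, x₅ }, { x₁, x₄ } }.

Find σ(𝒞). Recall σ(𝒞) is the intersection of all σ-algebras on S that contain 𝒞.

|σ(𝒞)| = 16.  σ(𝒞) = { ∅, { x₁ }, { x₄ }, { x₅ }, { x₁, x₄ }, { x₁, x₅ }, { x₂, x₃ }, { x₄, x₅ }, { x₁, x₂, x₃ }, { x₁, x₄, x₅ }, { x₂, x₃, x₄ }, { x₂, x₃, x₅ }, { x₁, x₂, x₃, x₄ }, { x₁, x₂, x₃, x₅ }, { x₂, x₃, x₄, x₅ }, S }

Trace:
Start: 𝒞 ∪ {∅, S} = { ∅, { x₁, x₄ }, { x₄, x₅ }, { x₂, x₃, x₅ }, S }.
Iteration 1 (3 new):
  { x₁, x₂, x₃ }  = complement { x₄, x₅ }
  { x₁, x₄, x₅ }  = { x₄, x₅ } ∪ { x₁, x₄ }
  { x₂, x₃, x₄, x₅ }  = { x₄, x₅ } ∪ { x₂, x₃, x₅ }
  [8 total]
Iteration 2: +4 →
  { x₁ }  = complement { x₂, x₃, x₄, x₅ }
  { x₂, x₃ }  = complement { x₁, x₄, x₅ }
  { x₁, x₂, x₃, x₄ }  = { x₁, x₄ } ∪ { x₁, x₂, x₃ }
  { x₁, x₂, x₃, x₅ }  = { x₂, x₃, x₅ } ∪ { x₁, x₂, x₃ }
  [12 total]
Iteration 3: 2 new —
  { x₄ }  = complement { x₁, x₂, x₃, x₅ }
  { x₅ }  = complement { x₁, x₂, x₃, x₄ }
  [14 total]
Iteration 4: 2 new —
  { x₁, x₅ }  = { x₅ } ∪ { x₁ }
  { x₂, x₃, x₄ }  = { x₂, x₃ } ∪ { x₄ }
  [16 total]
Iteration 5: stable.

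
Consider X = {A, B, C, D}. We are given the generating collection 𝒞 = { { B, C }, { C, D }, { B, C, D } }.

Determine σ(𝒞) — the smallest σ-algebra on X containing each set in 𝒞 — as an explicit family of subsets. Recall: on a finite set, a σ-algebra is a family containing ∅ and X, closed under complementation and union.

Start: 𝒞 ∪ {∅, X} = { ∅, { B, C }, { C, D }, { B, C, D }, X }.
Step 1: 3 new —
  { A }  = ᶜ of { B, C, D }
  { A, B }  = ᶜ of { C, D }
  { A, D }  = ᶜ of { B, C }
  |family| = 8
Step 2. New:
  { A, B, C }  = { B, C } ∪ { A, B }
  { A, B, D }  = { A, D } ∪ { A, B }
  { A, C, D }  = { C, D } ∪ { A, D }
  |family| = 11
Step 3 adds 3:
  { B }  = ᶜ of { A, C, D }
  { C }  = ᶜ of { A, B, D }
  { D }  = ᶜ of { A, B, C }
  |family| = 14
Step 4 adds 2:
  { A, C }  = { C } ∪ { A }
  { B, D }  = { D } ∪ { B }
  |family| = 16
Step 5: no new sets; the family is a σ-algebra.

σ(𝒞) = { ∅, { A }, { B }, { C }, { D }, { A, B }, { A, C }, { A, D }, { B, C }, { B, D }, { C, D }, { A, B, C }, { A, B, D }, { A, C, D }, { B, C, D }, X }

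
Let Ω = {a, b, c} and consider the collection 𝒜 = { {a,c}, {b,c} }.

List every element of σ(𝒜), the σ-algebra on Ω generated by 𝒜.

Answer: σ(𝒜) = { {}, {a}, {b}, {c}, {a,b}, {a,c}, {b,c}, Ω }

Working:
Take S₀ = 𝒜 ∪ {∅, Ω} = { {}, {a,c}, {b,c}, Ω }.
Step 1. New:
  {a}  = complement {b,c}
  {b}  = complement {a,c}
  — 6 sets.
Step 2: +1 →
  {a,b}  = {b} ∪ {a}
  — 7 sets.
Step 3. New:
  {c}  = complement {a,b}
  — 8 sets.
After Step 4 the family is unchanged; done.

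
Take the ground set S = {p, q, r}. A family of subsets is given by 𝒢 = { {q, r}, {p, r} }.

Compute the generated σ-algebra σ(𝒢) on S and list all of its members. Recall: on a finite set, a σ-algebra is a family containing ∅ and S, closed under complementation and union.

σ(𝒢) (8 sets): { ∅, {p}, {q}, {r}, {p, q}, {p, r}, {q, r}, S }

Derivation:
Start: 𝒢 ∪ {∅, S} = { ∅, {p, r}, {q, r}, S }.
Round 1 adds 2:
  {p}  = {q, r}ᶜ
  {q}  = {p, r}ᶜ
Round 2: +1 →
  {p, q}  = {q} ∪ {p}
Round 3: +1 →
  {r}  = {p, q}ᶜ
Round 4: already closed under ᶜ and ∪.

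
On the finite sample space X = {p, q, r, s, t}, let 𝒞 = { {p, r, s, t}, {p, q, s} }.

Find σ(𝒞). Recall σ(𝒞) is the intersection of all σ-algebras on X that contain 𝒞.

Begin from { ∅, {p, q, s}, {p, r, s, t}, X } (that is, 𝒞 plus ∅ and X).
Pass 1. New:
  {q}  = X∖{p, r, s, t}
  {r, t}  = X∖{p, q, s}
  — 6 sets.
Pass 2: +1 →
  {q, r, t}  = {r, t} ∪ {q}
  — 7 sets.
Pass 3 (1 new):
  {p, s}  = X∖{q, r, t}
  — 8 sets.
After Pass 4 the family is unchanged; done.

σ(𝒞) = { ∅, {q}, {p, s}, {r, t}, {p, q, s}, {q, r, t}, {p, r, s, t}, X }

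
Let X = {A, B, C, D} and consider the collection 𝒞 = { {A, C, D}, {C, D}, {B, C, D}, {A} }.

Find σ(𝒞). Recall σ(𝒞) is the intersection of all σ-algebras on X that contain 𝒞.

σ(𝒞) (8 sets): { {}, {A}, {B}, {A, B}, {C, D}, {A, C, D}, {B, C, D}, X }

Trace:
Initial family (6 sets): { {}, {A}, {C, D}, {A, C, D}, {B, C, D}, X }.
Step 1: +2 →
  {B}  = complement {A, C, D}
  {A, B}  = complement {C, D}
  (now 8)
After Step 2 the family is unchanged; done.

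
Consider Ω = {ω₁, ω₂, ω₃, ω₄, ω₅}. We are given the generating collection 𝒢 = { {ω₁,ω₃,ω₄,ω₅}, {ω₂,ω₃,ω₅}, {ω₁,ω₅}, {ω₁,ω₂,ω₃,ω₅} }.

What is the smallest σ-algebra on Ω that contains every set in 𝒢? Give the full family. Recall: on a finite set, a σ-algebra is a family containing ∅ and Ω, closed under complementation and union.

Take S₀ = 𝒢 ∪ {∅, Ω} = { ∅, {ω₁,ω₅}, {ω₂,ω₃,ω₅}, {ω₁,ω₂,ω₃,ω₅}, {ω₁,ω₃,ω₄,ω₅}, Ω }.
Step 1: 4 new —
  {ω₂}  = {ω₁,ω₃,ω₄,ω₅}ᶜ
  {ω₄}  = {ω₁,ω₂,ω₃,ω₅}ᶜ
  {ω₁,ω₄}  = {ω₂,ω₃,ω₅}ᶜ
  {ω₂,ω₃,ω₄}  = {ω₁,ω₅}ᶜ
  [10 total]
Step 2: +6 →
  {ω₂,ω₄}  = {ω₂} ∪ {ω₄}
  {ω₁,ω₂,ω₄}  = {ω₂} ∪ {ω₁,ω₄}
  {ω₁,ω₂,ω₅}  = {ω₂} ∪ {ω₁,ω₅}
  {ω₁,ω₄,ω₅}  = {ω₁,ω₄} ∪ {ω₁,ω₅}
  {ω₁,ω₂,ω₃,ω₄}  = {ω₂,ω₃,ω₄} ∪ {ω₁,ω₄}
  {ω₂,ω₃,ω₄,ω₅}  = {ω₂,ω₃,ω₄} ∪ {ω₂,ω₃,ω₅}
  [16 total]
Step 3: +7 →
  {ω₁}  = {ω₂,ω₃,ω₄,ω₅}ᶜ
  {ω₅}  = {ω₁,ω₂,ω₃,ω₄}ᶜ
  {ω₂,ω₃}  = {ω₁,ω₄,ω₅}ᶜ
  {ω₃,ω₄}  = {ω₁,ω₂,ω₅}ᶜ
  {ω₃,ω₅}  = {ω₁,ω₂,ω₄}ᶜ
  {ω₁,ω₃,ω₅}  = {ω₂,ω₄}ᶜ
  {ω₁,ω₂,ω₄,ω₅}  = {ω₁,ω₄,ω₅} ∪ {ω₁,ω₂,ω₅}
  [23 total]
Step 4: +8 →
  {ω₃}  = {ω₁,ω₂,ω₄,ω₅}ᶜ
  {ω₁,ω₂}  = {ω₂} ∪ {ω₁}
  {ω₂,ω₅}  = {ω₂} ∪ {ω₅}
  {ω₄,ω₅}  = {ω₅} ∪ {ω₄}
  {ω₁,ω₂,ω₃}  = {ω₂,ω₃} ∪ {ω₁}
  {ω₁,ω₃,ω₄}  = {ω₃,ω₄} ∪ {ω₁,ω₄}
  {ω₂,ω₄,ω₅}  = {ω₅} ∪ {ω₂,ω₄}
  {ω₃,ω₄,ω₅}  = {ω₃,ω₄} ∪ {ω₅}
  [31 total]
Step 5 (1 new):
  {ω₁,ω₃}  = {ω₂,ω₄,ω₅}ᶜ
  [32 total]
After Step 6 the family is unchanged; done.

σ(𝒢) = { ∅, {ω₁}, {ω₂}, {ω₃}, {ω₄}, {ω₅}, {ω₁,ω₂}, {ω₁,ω₃}, {ω₁,ω₄}, {ω₁,ω₅}, {ω₂,ω₃}, {ω₂,ω₄}, {ω₂,ω₅}, {ω₃,ω₄}, {ω₃,ω₅}, {ω₄,ω₅}, {ω₁,ω₂,ω₃}, {ω₁,ω₂,ω₄}, {ω₁,ω₂,ω₅}, {ω₁,ω₃,ω₄}, {ω₁,ω₃,ω₅}, {ω₁,ω₄,ω₅}, {ω₂,ω₃,ω₄}, {ω₂,ω₃,ω₅}, {ω₂,ω₄,ω₅}, {ω₃,ω₄,ω₅}, {ω₁,ω₂,ω₃,ω₄}, {ω₁,ω₂,ω₃,ω₅}, {ω₁,ω₂,ω₄,ω₅}, {ω₁,ω₃,ω₄,ω₅}, {ω₂,ω₃,ω₄,ω₅}, Ω }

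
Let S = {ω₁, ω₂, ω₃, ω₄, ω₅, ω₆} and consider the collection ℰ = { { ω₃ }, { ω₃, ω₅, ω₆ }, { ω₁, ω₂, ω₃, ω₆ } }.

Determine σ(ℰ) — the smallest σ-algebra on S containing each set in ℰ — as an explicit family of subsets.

σ(ℰ) (32 sets): { ∅, { ω₃ }, { ω₄ }, { ω₅ }, { ω₆ }, { ω₁, ω₂ }, { ω₃, ω₄ }, { ω₃, ω₅ }, { ω₃, ω₆ }, { ω₄, ω₅ }, { ω₄, ω₆ }, { ω₅, ω₆ }, { ω₁, ω₂, ω₃ }, { ω₁, ω₂, ω₄ }, { ω₁, ω₂, ω₅ }, { ω₁, ω₂, ω₆ }, { ω₃, ω₄, ω₅ }, { ω₃, ω₄, ω₆ }, { ω₃, ω₅, ω₆ }, { ω₄, ω₅, ω₆ }, { ω₁, ω₂, ω₃, ω₄ }, { ω₁, ω₂, ω₃, ω₅ }, { ω₁, ω₂, ω₃, ω₆ }, { ω₁, ω₂, ω₄, ω₅ }, { ω₁, ω₂, ω₄, ω₆ }, { ω₁, ω₂, ω₅, ω₆ }, { ω₃, ω₄, ω₅, ω₆ }, { ω₁, ω₂, ω₃, ω₄, ω₅ }, { ω₁, ω₂, ω₃, ω₄, ω₆ }, { ω₁, ω₂, ω₃, ω₅, ω₆ }, { ω₁, ω₂, ω₄, ω₅, ω₆ }, S }

Check:
Start: ℰ ∪ {∅, S} = { ∅, { ω₃ }, { ω₃, ω₅, ω₆ }, { ω₁, ω₂, ω₃, ω₆ }, S }.
Round 1: +4 →
  { ω₄, ω₅ }  = S∖{ ω₁, ω₂, ω₃, ω₆ }
  { ω₁, ω₂, ω₄ }  = S∖{ ω₃, ω₅, ω₆ }
  { ω₁, ω₂, ω₃, ω₅, ω₆ }  = { ω₃, ω₅, ω₆ } ∪ { ω₁, ω₂, ω₃, ω₆ }
  { ω₁, ω₂, ω₄, ω₅, ω₆ }  = S∖{ ω₃ }
  |family| = 9
Round 2 (6 new):
  { ω₄ }  = S∖{ ω₁, ω₂, ω₃, ω₅, ω₆ }
  { ω₃, ω₄, ω₅ }  = { ω₄, ω₅ } ∪ { ω₃ }
  { ω₁, ω₂, ω₃, ω₄ }  = { ω₁, ω₂, ω₄ } ∪ { ω₃ }
  { ω₁, ω₂, ω₄, ω₅ }  = { ω₁, ω₂, ω₄ } ∪ { ω₄, ω₅ }
  { ω₃, ω₄, ω₅, ω₆ }  = { ω₄, ω₅ } ∪ { ω₃, ω₅, ω₆ }
  { ω₁, ω₂, ω₃, ω₄, ω₆ }  = { ω₁, ω₂, ω₃, ω₆ } ∪ { ω₁, ω₂, ω₄ }
  |family| = 15
Round 3 adds 7:
  { ω₅ }  = S∖{ ω₁, ω₂, ω₃, ω₄, ω₆ }
  { ω₁, ω₂ }  = S∖{ ω₃, ω₄, ω₅, ω₆ }
  { ω₃, ω₄ }  = { ω₃ } ∪ { ω₄ }
  { ω₃, ω₆ }  = S∖{ ω₁, ω₂, ω₄, ω₅ }
  { ω₅, ω₆ }  = S∖{ ω₁, ω₂, ω₃, ω₄ }
  { ω₁, ω₂, ω₆ }  = S∖{ ω₃, ω₄, ω₅ }
  { ω₁, ω₂, ω₃, ω₄, ω₅ }  = { ω₄, ω₅ } ∪ { ω₁, ω₂, ω₃, ω₄ }
  |family| = 22
Round 4: 8 new —
  { ω₆ }  = S∖{ ω₁, ω₂, ω₃, ω₄, ω₅ }
  { ω₃, ω₅ }  = { ω₅ } ∪ { ω₃ }
  { ω₁, ω₂, ω₃ }  = { ω₁, ω₂ } ∪ { ω₃ }
  { ω₁, ω₂, ω₅ }  = { ω₁, ω₂ } ∪ { ω₅ }
  { ω₃, ω₄, ω₆ }  = { ω₃, ω₄ } ∪ { ω₃, ω₆ }
  { ω₄, ω₅, ω₆ }  = { ω₅, ω₆ } ∪ { ω₄, ω₅ }
  { ω₁, ω₂, ω₄, ω₆ }  = { ω₁, ω₂, ω₄ } ∪ { ω₁, ω₂, ω₆ }
  { ω₁, ω₂, ω₅, ω₆ }  = S∖{ ω₃, ω₄ }
  |family| = 30
Round 5. New:
  { ω₄, ω₆ }  = { ω₆ } ∪ { ω₄ }
  { ω₁, ω₂, ω₃, ω₅ }  = { ω₁, ω₂, ω₃ } ∪ { ω₅ }
  |family| = 32
Round 6: already closed under ᶜ and ∪.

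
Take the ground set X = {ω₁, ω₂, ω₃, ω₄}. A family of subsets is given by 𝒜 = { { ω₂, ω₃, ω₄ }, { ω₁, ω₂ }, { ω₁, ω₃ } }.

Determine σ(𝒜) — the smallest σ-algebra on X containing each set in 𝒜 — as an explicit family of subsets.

Initial family (5 sets): { {}, { ω₁, ω₂ }, { ω₁, ω₃ }, { ω₂, ω₃, ω₄ }, X }.
Iteration 1 adds 4:
  { ω₁ }  = ᶜ of { ω₂, ω₃, ω₄ }
  { ω₂, ω₄ }  = ᶜ of { ω₁, ω₃ }
  { ω₃, ω₄ }  = ᶜ of { ω₁, ω₂ }
  { ω₁, ω₂, ω₃ }  = { ω₁, ω₂ } ∪ { ω₁, ω₃ }
  — 9 sets.
Iteration 2 adds 3:
  { ω₄ }  = ᶜ of { ω₁, ω₂, ω₃ }
  { ω₁, ω₂, ω₄ }  = { ω₁, ω₂ } ∪ { ω₂, ω₄ }
  { ω₁, ω₃, ω₄ }  = { ω₃, ω₄ } ∪ { ω₁, ω₃ }
  — 12 sets.
Iteration 3 (3 new):
  { ω₂ }  = ᶜ of { ω₁, ω₃, ω₄ }
  { ω₃ }  = ᶜ of { ω₁, ω₂, ω₄ }
  { ω₁, ω₄ }  = { ω₄ } ∪ { ω₁ }
  — 15 sets.
Iteration 4. New:
  { ω₂, ω₃ }  = ᶜ of { ω₁, ω₄ }
  — 16 sets.
After Iteration 5 the family is unchanged; done.

σ(𝒜) = { {}, { ω₁ }, { ω₂ }, { ω₃ }, { ω₄ }, { ω₁, ω₂ }, { ω₁, ω₃ }, { ω₁, ω₄ }, { ω₂, ω₃ }, { ω₂, ω₄ }, { ω₃, ω₄ }, { ω₁, ω₂, ω₃ }, { ω₁, ω₂, ω₄ }, { ω₁, ω₃, ω₄ }, { ω₂, ω₃, ω₄ }, X }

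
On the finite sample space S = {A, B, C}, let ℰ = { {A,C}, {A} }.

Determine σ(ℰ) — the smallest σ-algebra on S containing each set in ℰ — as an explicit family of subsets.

Answer: σ(ℰ) = { {}, {A}, {B}, {C}, {A,B}, {A,C}, {B,C}, S }

Working:
Start: ℰ ∪ {∅, S} = { {}, {A}, {A,C}, S }.
Iteration 1 adds 2:
  {B}  = complement {A,C}
  {B,C}  = complement {A}
Iteration 2 adds 1:
  {A,B}  = {B} ∪ {A}
Iteration 3. New:
  {C}  = complement {A,B}
Iteration 4: closed — nothing new.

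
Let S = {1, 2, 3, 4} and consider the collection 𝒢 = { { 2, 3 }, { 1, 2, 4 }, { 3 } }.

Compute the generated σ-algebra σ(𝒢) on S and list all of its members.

|σ(𝒢)| = 8.  σ(𝒢) = { {}, { 2 }, { 3 }, { 1, 4 }, { 2, 3 }, { 1, 2, 4 }, { 1, 3, 4 }, S }

Trace:
Initial family (5 sets): { {}, { 3 }, { 2, 3 }, { 1, 2, 4 }, S }.
Round 1. New:
  { 1, 4 }  = ᶜ of { 2, 3 }
Round 2 (1 new):
  { 1, 3, 4 }  = { 3 } ∪ { 1, 4 }
Round 3 adds 1:
  { 2 }  = ᶜ of { 1, 3, 4 }
Round 4: stable.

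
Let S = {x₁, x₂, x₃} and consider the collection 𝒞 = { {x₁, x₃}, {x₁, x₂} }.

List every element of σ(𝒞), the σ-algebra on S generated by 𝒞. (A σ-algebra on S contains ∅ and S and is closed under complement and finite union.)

Initial family (4 sets): { {}, {x₁, x₂}, {x₁, x₃}, S }.
Round 1 adds 2:
  {x₂}  = {x₁, x₃}ᶜ
  {x₃}  = {x₁, x₂}ᶜ
  |family| = 6
Round 2 adds 1:
  {x₂, x₃}  = {x₃} ∪ {x₂}
  |family| = 7
Round 3 adds 1:
  {x₁}  = {x₂, x₃}ᶜ
  |family| = 8
Round 4: stable.

|σ(𝒞)| = 8.  σ(𝒞) = { {}, {x₁}, {x₂}, {x₃}, {x₁, x₂}, {x₁, x₃}, {x₂, x₃}, S }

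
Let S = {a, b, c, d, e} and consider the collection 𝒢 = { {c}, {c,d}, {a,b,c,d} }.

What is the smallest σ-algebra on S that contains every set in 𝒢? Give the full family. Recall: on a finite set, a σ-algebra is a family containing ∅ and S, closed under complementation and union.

Answer: σ(𝒢) = { ∅, {c}, {d}, {e}, {a,b}, {c,d}, {c,e}, {d,e}, {a,b,c}, {a,b,d}, {a,b,e}, {c,d,e}, {a,b,c,d}, {a,b,c,e}, {a,b,d,e}, S }

Check:
Initial family (5 sets): { ∅, {c}, {c,d}, {a,b,c,d}, S }.
Round 1: 3 new —
  {e}  = S∖{a,b,c,d}
  {a,b,e}  = S∖{c,d}
  {a,b,d,e}  = S∖{c}
Round 2 adds 3:
  {c,e}  = {c} ∪ {e}
  {c,d,e}  = {c,d} ∪ {e}
  {a,b,c,e}  = {c} ∪ {a,b,e}
Round 3 adds 3:
  {d}  = S∖{a,b,c,e}
  {a,b}  = S∖{c,d,e}
  {a,b,d}  = S∖{c,e}
Round 4 adds 2:
  {d,e}  = {d} ∪ {e}
  {a,b,c}  = {c} ∪ {a,b}
After Round 5 the family is unchanged; done.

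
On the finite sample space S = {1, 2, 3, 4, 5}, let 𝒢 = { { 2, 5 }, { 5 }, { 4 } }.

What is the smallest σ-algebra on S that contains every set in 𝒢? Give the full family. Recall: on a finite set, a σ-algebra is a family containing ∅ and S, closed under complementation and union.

Initial family (5 sets): { {}, { 4 }, { 5 }, { 2, 5 }, S }.
Step 1. New:
  { 4, 5 }  = { 4 } ∪ { 5 }
  { 1, 3, 4 }  = complement { 2, 5 }
  { 2, 4, 5 }  = { 2, 5 } ∪ { 4 }
  { 1, 2, 3, 4 }  = complement { 5 }
  { 1, 2, 3, 5 }  = complement { 4 }
Step 2 adds 3:
  { 1, 3 }  = complement { 2, 4, 5 }
  { 1, 2, 3 }  = complement { 4, 5 }
  { 1, 3, 4, 5 }  = { 5 } ∪ { 1, 3, 4 }
Step 3 adds 2:
  { 2 }  = complement { 1, 3, 4, 5 }
  { 1, 3, 5 }  = { 1, 3 } ∪ { 5 }
Step 4. New:
  { 2, 4 }  = complement { 1, 3, 5 }
Step 5: no new sets; the family is a σ-algebra.

Therefore σ(𝒢) = { {}, { 2 }, { 4 }, { 5 }, { 1, 3 }, { 2, 4 }, { 2, 5 }, { 4, 5 }, { 1, 2, 3 }, { 1, 3, 4 }, { 1, 3, 5 }, { 2, 4, 5 }, { 1, 2, 3, 4 }, { 1, 2, 3, 5 }, { 1, 3, 4, 5 }, S } (|σ(𝒢)| = 16).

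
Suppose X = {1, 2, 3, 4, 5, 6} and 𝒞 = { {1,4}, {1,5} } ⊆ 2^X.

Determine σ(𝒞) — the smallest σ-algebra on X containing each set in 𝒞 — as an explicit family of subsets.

Initial family (4 sets): { ∅, {1,4}, {1,5}, X }.
Step 1 (3 new):
  {1,4,5}  = {1,5} ∪ {1,4}
  {2,3,4,6}  = {1,5}ᶜ
  {2,3,5,6}  = {1,4}ᶜ
  — 7 sets.
Step 2: 4 new —
  {2,3,6}  = {1,4,5}ᶜ
  {1,2,3,4,6}  = {1,4} ∪ {2,3,4,6}
  {1,2,3,5,6}  = {1,5} ∪ {2,3,5,6}
  {2,3,4,5,6}  = {2,3,4,6} ∪ {2,3,5,6}
  — 11 sets.
Step 3. New:
  {1}  = {2,3,4,5,6}ᶜ
  {4}  = {1,2,3,5,6}ᶜ
  {5}  = {1,2,3,4,6}ᶜ
  — 14 sets.
Step 4: 2 new —
  {4,5}  = {4} ∪ {5}
  {1,2,3,6}  = {1} ∪ {2,3,6}
  — 16 sets.
Step 5: stable.

|σ(𝒞)| = 16.  σ(𝒞) = { ∅, {1}, {4}, {5}, {1,4}, {1,5}, {4,5}, {1,4,5}, {2,3,6}, {1,2,3,6}, {2,3,4,6}, {2,3,5,6}, {1,2,3,4,6}, {1,2,3,5,6}, {2,3,4,5,6}, X }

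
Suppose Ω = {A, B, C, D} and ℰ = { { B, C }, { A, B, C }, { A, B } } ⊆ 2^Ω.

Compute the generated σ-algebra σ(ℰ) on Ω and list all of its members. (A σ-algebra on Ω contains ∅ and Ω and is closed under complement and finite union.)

|σ(ℰ)| = 16.  σ(ℰ) = { {}, { A }, { B }, { C }, { D }, { A, B }, { A, C }, { A, D }, { B, C }, { B, D }, { C, D }, { A, B, C }, { A, B, D }, { A, C, D }, { B, C, D }, Ω }

Trace:
Take S₀ = ℰ ∪ {∅, Ω} = { {}, { A, B }, { B, C }, { A, B, C }, Ω }.
Round 1. New:
  { D }  = { A, B, C }ᶜ
  { A, D }  = { B, C }ᶜ
  { C, D }  = { A, B }ᶜ
  |family| = 8
Round 2: 3 new —
  { A, B, D }  = { D } ∪ { A, B }
  { A, C, D }  = { C, D } ∪ { A, D }
  { B, C, D }  = { D } ∪ { B, C }
  |family| = 11
Round 3: 3 new —
  { A }  = { B, C, D }ᶜ
  { B }  = { A, C, D }ᶜ
  { C }  = { A, B, D }ᶜ
  |family| = 14
Round 4: +2 →
  { A, C }  = { C } ∪ { A }
  { B, D }  = { D } ∪ { B }
  |family| = 16
Round 5: stable.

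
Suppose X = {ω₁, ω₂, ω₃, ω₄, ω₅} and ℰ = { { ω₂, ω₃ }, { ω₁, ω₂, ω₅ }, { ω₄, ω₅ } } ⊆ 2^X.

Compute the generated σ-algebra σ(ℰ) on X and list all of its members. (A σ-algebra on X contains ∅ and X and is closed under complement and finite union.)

Start: ℰ ∪ {∅, X} = { {}, { ω₂, ω₃ }, { ω₄, ω₅ }, { ω₁, ω₂, ω₅ }, X }.
Step 1: +6 →
  { ω₃, ω₄ }  = ᶜ of { ω₁, ω₂, ω₅ }
  { ω₁, ω₂, ω₃ }  = ᶜ of { ω₄, ω₅ }
  { ω₁, ω₄, ω₅ }  = ᶜ of { ω₂, ω₃ }
  { ω₁, ω₂, ω₃, ω₅ }  = { ω₁, ω₂, ω₅ } ∪ { ω₂, ω₃ }
  { ω₁, ω₂, ω₄, ω₅ }  = { ω₄, ω₅ } ∪ { ω₁, ω₂, ω₅ }
  { ω₂, ω₃, ω₄, ω₅ }  = { ω₄, ω₅ } ∪ { ω₂, ω₃ }
  |family| = 11
Step 2 adds 7:
  { ω₁ }  = ᶜ of { ω₂, ω₃, ω₄, ω₅ }
  { ω₃ }  = ᶜ of { ω₁, ω₂, ω₄, ω₅ }
  { ω₄ }  = ᶜ of { ω₁, ω₂, ω₃, ω₅ }
  { ω₂, ω₃, ω₄ }  = { ω₃, ω₄ } ∪ { ω₂, ω₃ }
  { ω₃, ω₄, ω₅ }  = { ω₃, ω₄ } ∪ { ω₄, ω₅ }
  { ω₁, ω₂, ω₃, ω₄ }  = { ω₃, ω₄ } ∪ { ω₁, ω₂, ω₃ }
  { ω₁, ω₃, ω₄, ω₅ }  = { ω₁, ω₄, ω₅ } ∪ { ω₃, ω₄ }
  |family| = 18
Step 3: 7 new —
  { ω₂ }  = ᶜ of { ω₁, ω₃, ω₄, ω₅ }
  { ω₅ }  = ᶜ of { ω₁, ω₂, ω₃, ω₄ }
  { ω₁, ω₂ }  = ᶜ of { ω₃, ω₄, ω₅ }
  { ω₁, ω₃ }  = { ω₃ } ∪ { ω₁ }
  { ω₁, ω₄ }  = { ω₄ } ∪ { ω₁ }
  { ω₁, ω₅ }  = ᶜ of { ω₂, ω₃, ω₄ }
  { ω₁, ω₃, ω₄ }  = { ω₃, ω₄ } ∪ { ω₁ }
  |family| = 25
Step 4: +7 →
  { ω₂, ω₄ }  = { ω₂ } ∪ { ω₄ }
  { ω₂, ω₅ }  = ᶜ of { ω₁, ω₃, ω₄ }
  { ω₃, ω₅ }  = { ω₅ } ∪ { ω₃ }
  { ω₁, ω₂, ω₄ }  = { ω₁, ω₂ } ∪ { ω₁, ω₄ }
  { ω₁, ω₃, ω₅ }  = { ω₅ } ∪ { ω₁, ω₃ }
  { ω₂, ω₃, ω₅ }  = ᶜ of { ω₁, ω₄ }
  { ω₂, ω₄, ω₅ }  = ᶜ of { ω₁, ω₃ }
  |family| = 32
Step 5: already closed under ᶜ and ∪.

Therefore σ(ℰ) = { {}, { ω₁ }, { ω₂ }, { ω₃ }, { ω₄ }, { ω₅ }, { ω₁, ω₂ }, { ω₁, ω₃ }, { ω₁, ω₄ }, { ω₁, ω₅ }, { ω₂, ω₃ }, { ω₂, ω₄ }, { ω₂, ω₅ }, { ω₃, ω₄ }, { ω₃, ω₅ }, { ω₄, ω₅ }, { ω₁, ω₂, ω₃ }, { ω₁, ω₂, ω₄ }, { ω₁, ω₂, ω₅ }, { ω₁, ω₃, ω₄ }, { ω₁, ω₃, ω₅ }, { ω₁, ω₄, ω₅ }, { ω₂, ω₃, ω₄ }, { ω₂, ω₃, ω₅ }, { ω₂, ω₄, ω₅ }, { ω₃, ω₄, ω₅ }, { ω₁, ω₂, ω₃, ω₄ }, { ω₁, ω₂, ω₃, ω₅ }, { ω₁, ω₂, ω₄, ω₅ }, { ω₁, ω₃, ω₄, ω₅ }, { ω₂, ω₃, ω₄, ω₅ }, X } (|σ(ℰ)| = 32).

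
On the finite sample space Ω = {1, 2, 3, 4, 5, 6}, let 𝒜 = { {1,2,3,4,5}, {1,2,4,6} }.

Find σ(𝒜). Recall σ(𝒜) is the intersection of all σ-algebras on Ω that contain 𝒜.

Answer: σ(𝒜) = { {}, {6}, {3,5}, {1,2,4}, {3,5,6}, {1,2,4,6}, {1,2,3,4,5}, Ω }

Working:
Begin from { {}, {1,2,4,6}, {1,2,3,4,5}, Ω } (that is, 𝒜 plus ∅ and Ω).
Round 1: +2 →
  {6}  = {1,2,3,4,5}ᶜ
  {3,5}  = {1,2,4,6}ᶜ
  |family| = 6
Round 2 adds 1:
  {3,5,6}  = {3,5} ∪ {6}
  |family| = 7
Round 3. New:
  {1,2,4}  = {3,5,6}ᶜ
  |family| = 8
Round 4: already closed under ᶜ and ∪.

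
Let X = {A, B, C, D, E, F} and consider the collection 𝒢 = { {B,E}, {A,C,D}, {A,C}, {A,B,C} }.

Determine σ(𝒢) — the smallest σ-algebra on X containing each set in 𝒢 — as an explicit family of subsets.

Start: 𝒢 ∪ {∅, X} = { {}, {A,C}, {B,E}, {A,B,C}, {A,C,D}, X }.
Pass 1: 7 new —
  {B,E,F}  = {A,C,D}ᶜ
  {D,E,F}  = {A,B,C}ᶜ
  {A,B,C,D}  = {A,C,D} ∪ {A,B,C}
  {A,B,C,E}  = {B,E} ∪ {A,B,C}
  {A,C,D,F}  = {B,E}ᶜ
  {B,D,E,F}  = {A,C}ᶜ
  {A,B,C,D,E}  = {B,E} ∪ {A,C,D}
  |family| = 13
Pass 2 (6 new):
  {F}  = {A,B,C,D,E}ᶜ
  {D,F}  = {A,B,C,E}ᶜ
  {E,F}  = {A,B,C,D}ᶜ
  {A,B,C,D,F}  = {A,B,C} ∪ {A,C,D,F}
  {A,B,C,E,F}  = {A,B,C} ∪ {B,E,F}
  {A,C,D,E,F}  = {A,C,D} ∪ {D,E,F}
  |family| = 19
Pass 3 adds 6:
  {B}  = {A,C,D,E,F}ᶜ
  {D}  = {A,B,C,E,F}ᶜ
  {E}  = {A,B,C,D,F}ᶜ
  {A,C,F}  = {A,C} ∪ {F}
  {A,B,C,F}  = {A,B,C} ∪ {F}
  {A,C,E,F}  = {E,F} ∪ {A,C}
  |family| = 25
Pass 4: 7 new —
  {B,D}  = {A,C,E,F}ᶜ
  {B,F}  = {B} ∪ {F}
  {D,E}  = {A,B,C,F}ᶜ
  {A,C,E}  = {E} ∪ {A,C}
  {B,D,E}  = {A,C,F}ᶜ
  {B,D,F}  = {B} ∪ {D,F}
  {A,C,D,E}  = {E} ∪ {A,C,D}
  |family| = 32
Pass 5: stable.

Hence σ(𝒢) has 32 members: { {}, {B}, {D}, {E}, {F}, {A,C}, {B,D}, {B,E}, {B,F}, {D,E}, {D,F}, {E,F}, {A,B,C}, {A,C,D}, {A,C,E}, {A,C,F}, {B,D,E}, {B,D,F}, {B,E,F}, {D,E,F}, {A,B,C,D}, {A,B,C,E}, {A,B,C,F}, {A,C,D,E}, {A,C,D,F}, {A,C,E,F}, {B,D,E,F}, {A,B,C,D,E}, {A,B,C,D,F}, {A,B,C,E,F}, {A,C,D,E,F}, X }.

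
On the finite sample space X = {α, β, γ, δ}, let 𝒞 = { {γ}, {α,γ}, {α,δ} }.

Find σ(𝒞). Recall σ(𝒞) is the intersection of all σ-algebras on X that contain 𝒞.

σ(𝒞) = { ∅, {α}, {β}, {γ}, {δ}, {α,β}, {α,γ}, {α,δ}, {β,γ}, {β,δ}, {γ,δ}, {α,β,γ}, {α,β,δ}, {α,γ,δ}, {β,γ,δ}, X }

Derivation:
Take S₀ = 𝒞 ∪ {∅, X} = { ∅, {γ}, {α,γ}, {α,δ}, X }.
Round 1: +4 →
  {β,γ}  = complement {α,δ}
  {β,δ}  = complement {α,γ}
  {α,β,δ}  = complement {γ}
  {α,γ,δ}  = {γ} ∪ {α,δ}
  |family| = 9
Round 2 (3 new):
  {β}  = complement {α,γ,δ}
  {α,β,γ}  = {β,γ} ∪ {α,γ}
  {β,γ,δ}  = {γ} ∪ {β,δ}
  |family| = 12
Round 3: +2 →
  {α}  = complement {β,γ,δ}
  {δ}  = complement {α,β,γ}
  |family| = 14
Round 4 adds 2:
  {α,β}  = {β} ∪ {α}
  {γ,δ}  = {γ} ∪ {δ}
  |family| = 16
Round 5: no new sets; the family is a σ-algebra.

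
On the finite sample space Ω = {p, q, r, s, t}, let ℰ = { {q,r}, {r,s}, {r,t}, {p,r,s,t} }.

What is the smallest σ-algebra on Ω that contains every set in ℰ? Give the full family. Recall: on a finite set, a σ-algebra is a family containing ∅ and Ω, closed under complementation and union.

σ(ℰ) = { {}, {p}, {q}, {r}, {s}, {t}, {p,q}, {p,r}, {p,s}, {p,t}, {q,r}, {q,s}, {q,t}, {r,s}, {r,t}, {s,t}, {p,q,r}, {p,q,s}, {p,q,t}, {p,r,s}, {p,r,t}, {p,s,t}, {q,r,s}, {q,r,t}, {q,s,t}, {r,s,t}, {p,q,r,s}, {p,q,r,t}, {p,q,s,t}, {p,r,s,t}, {q,r,s,t}, Ω }

Check:
Start: ℰ ∪ {∅, Ω} = { {}, {q,r}, {r,s}, {r,t}, {p,r,s,t}, Ω }.
Pass 1 adds 7:
  {q}  = Ω∖{p,r,s,t}
  {p,q,s}  = Ω∖{r,t}
  {p,q,t}  = Ω∖{r,s}
  {p,s,t}  = Ω∖{q,r}
  {q,r,s}  = {r,s} ∪ {q,r}
  {q,r,t}  = {q,r} ∪ {r,t}
  {r,s,t}  = {r,s} ∪ {r,t}
  (now 13)
Pass 2: 7 new —
  {p,q}  = Ω∖{r,s,t}
  {p,s}  = Ω∖{q,r,t}
  {p,t}  = Ω∖{q,r,s}
  {p,q,r,s}  = {r,s} ∪ {p,q,s}
  {p,q,r,t}  = {p,q,t} ∪ {q,r,t}
  {p,q,s,t}  = {p,s,t} ∪ {q}
  {q,r,s,t}  = {r,s,t} ∪ {q,r,s}
  (now 20)
Pass 3: +7 →
  {p}  = Ω∖{q,r,s,t}
  {r}  = Ω∖{p,q,s,t}
  {s}  = Ω∖{p,q,r,t}
  {t}  = Ω∖{p,q,r,s}
  {p,q,r}  = {p,q} ∪ {q,r}
  {p,r,s}  = {r,s} ∪ {p,s}
  {p,r,t}  = {p,t} ∪ {r,t}
  (now 27)
Pass 4. New:
  {p,r}  = {r} ∪ {p}
  {q,s}  = Ω∖{p,r,t}
  {q,t}  = Ω∖{p,r,s}
  {s,t}  = Ω∖{p,q,r}
  (now 31)
Pass 5. New:
  {q,s,t}  = Ω∖{p,r}
  (now 32)
Pass 6 adds nothing — fixpoint reached.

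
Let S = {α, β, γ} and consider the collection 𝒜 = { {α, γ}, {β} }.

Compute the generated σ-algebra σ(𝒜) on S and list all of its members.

Seed the family with 𝒜 together with ∅ and S: { {}, {β}, {α, γ}, S }.
Pass 1: closed — nothing new.

σ(𝒜) = { {}, {β}, {α, γ}, S }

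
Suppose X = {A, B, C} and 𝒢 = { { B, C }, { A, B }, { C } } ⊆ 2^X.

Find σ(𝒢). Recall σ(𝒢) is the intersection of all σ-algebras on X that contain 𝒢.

Start: 𝒢 ∪ {∅, X} = { {  }, { C }, { A, B }, { B, C }, X }.
Pass 1 (1 new):
  { A }  = { B, C }ᶜ
  [6 total]
Pass 2 (1 new):
  { A, C }  = { C } ∪ { A }
  [7 total]
Pass 3: 1 new —
  { B }  = { A, C }ᶜ
  [8 total]
Pass 4: closed — nothing new.

|σ(𝒢)| = 8.  σ(𝒢) = { {  }, { A }, { B }, { C }, { A, B }, { A, C }, { B, C }, X }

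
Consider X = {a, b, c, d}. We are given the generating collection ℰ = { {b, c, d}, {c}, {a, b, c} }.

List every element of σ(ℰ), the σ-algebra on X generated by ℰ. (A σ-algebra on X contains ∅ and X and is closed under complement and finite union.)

Answer: σ(ℰ) = { {}, {a}, {b}, {c}, {d}, {a, b}, {a, c}, {a, d}, {b, c}, {b, d}, {c, d}, {a, b, c}, {a, b, d}, {a, c, d}, {b, c, d}, X }

Working:
Start: ℰ ∪ {∅, X} = { {}, {c}, {a, b, c}, {b, c, d}, X }.
Step 1 adds 3:
  {a}  = {b, c, d}ᶜ
  {d}  = {a, b, c}ᶜ
  {a, b, d}  = {c}ᶜ
Step 2. New:
  {a, c}  = {c} ∪ {a}
  {a, d}  = {d} ∪ {a}
  {c, d}  = {c} ∪ {d}
Step 3. New:
  {a, b}  = {c, d}ᶜ
  {b, c}  = {a, d}ᶜ
  {b, d}  = {a, c}ᶜ
  {a, c, d}  = {c} ∪ {a, d}
Step 4 adds 1:
  {b}  = {a, c, d}ᶜ
After Step 5 the family is unchanged; done.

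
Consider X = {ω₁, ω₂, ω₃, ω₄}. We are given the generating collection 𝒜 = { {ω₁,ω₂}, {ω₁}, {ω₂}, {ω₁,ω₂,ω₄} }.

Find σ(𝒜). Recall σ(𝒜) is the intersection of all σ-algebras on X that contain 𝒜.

σ(𝒜) (16 sets): { {}, {ω₁}, {ω₂}, {ω₃}, {ω₄}, {ω₁,ω₂}, {ω₁,ω₃}, {ω₁,ω₄}, {ω₂,ω₃}, {ω₂,ω₄}, {ω₃,ω₄}, {ω₁,ω₂,ω₃}, {ω₁,ω₂,ω₄}, {ω₁,ω₃,ω₄}, {ω₂,ω₃,ω₄}, X }

Working:
Seed the family with 𝒜 together with ∅ and X: { {}, {ω₁}, {ω₂}, {ω₁,ω₂}, {ω₁,ω₂,ω₄}, X }.
Pass 1. New:
  {ω₃}  = {ω₁,ω₂,ω₄}ᶜ
  {ω₃,ω₄}  = {ω₁,ω₂}ᶜ
  {ω₁,ω₃,ω₄}  = {ω₂}ᶜ
  {ω₂,ω₃,ω₄}  = {ω₁}ᶜ
  |family| = 10
Pass 2: 3 new —
  {ω₁,ω₃}  = {ω₃} ∪ {ω₁}
  {ω₂,ω₃}  = {ω₂} ∪ {ω₃}
  {ω₁,ω₂,ω₃}  = {ω₁,ω₂} ∪ {ω₃}
  |family| = 13
Pass 3 (3 new):
  {ω₄}  = {ω₁,ω₂,ω₃}ᶜ
  {ω₁,ω₄}  = {ω₂,ω₃}ᶜ
  {ω₂,ω₄}  = {ω₁,ω₃}ᶜ
  |family| = 16
Pass 4: stable.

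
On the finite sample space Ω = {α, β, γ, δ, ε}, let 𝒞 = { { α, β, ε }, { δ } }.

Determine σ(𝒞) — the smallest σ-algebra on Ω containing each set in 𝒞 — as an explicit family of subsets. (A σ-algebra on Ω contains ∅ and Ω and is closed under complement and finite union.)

Start: 𝒞 ∪ {∅, Ω} = { {}, { δ }, { α, β, ε }, Ω }.
Pass 1 adds 3:
  { γ, δ }  = { α, β, ε }ᶜ
  { α, β, γ, ε }  = { δ }ᶜ
  { α, β, δ, ε }  = { α, β, ε } ∪ { δ }
  — 7 sets.
Pass 2 adds 1:
  { γ }  = { α, β, δ, ε }ᶜ
  — 8 sets.
Pass 3 adds nothing — fixpoint reached.

|σ(𝒞)| = 8.  σ(𝒞) = { {}, { γ }, { δ }, { γ, δ }, { α, β, ε }, { α, β, γ, ε }, { α, β, δ, ε }, Ω }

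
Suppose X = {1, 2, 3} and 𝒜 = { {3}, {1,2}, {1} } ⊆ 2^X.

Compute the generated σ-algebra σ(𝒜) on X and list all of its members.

σ(𝒜) = { ∅, {1}, {2}, {3}, {1,2}, {1,3}, {2,3}, X }

Working:
Begin from { ∅, {1}, {3}, {1,2}, X } (that is, 𝒜 plus ∅ and X).
Pass 1. New:
  {1,3}  = {3} ∪ {1}
  {2,3}  = {1}ᶜ
  (now 7)
Pass 2 (1 new):
  {2}  = {1,3}ᶜ
  (now 8)
Pass 3 adds nothing — fixpoint reached.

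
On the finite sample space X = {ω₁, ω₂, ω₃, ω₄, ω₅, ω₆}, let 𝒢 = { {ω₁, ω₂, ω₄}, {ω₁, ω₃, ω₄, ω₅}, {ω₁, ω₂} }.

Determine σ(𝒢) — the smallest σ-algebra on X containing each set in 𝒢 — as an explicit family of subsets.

|σ(𝒢)| = 32.  σ(𝒢) = { {}, {ω₁}, {ω₂}, {ω₄}, {ω₆}, {ω₁, ω₂}, {ω₁, ω₄}, {ω₁, ω₆}, {ω₂, ω₄}, {ω₂, ω₆}, {ω₃, ω₅}, {ω₄, ω₆}, {ω₁, ω₂, ω₄}, {ω₁, ω₂, ω₆}, {ω₁, ω₃, ω₅}, {ω₁, ω₄, ω₆}, {ω₂, ω₃, ω₅}, {ω₂, ω₄, ω₆}, {ω₃, ω₄, ω₅}, {ω₃, ω₅, ω₆}, {ω₁, ω₂, ω₃, ω₅}, {ω₁, ω₂, ω₄, ω₆}, {ω₁, ω₃, ω₄, ω₅}, {ω₁, ω₃, ω₅, ω₆}, {ω₂, ω₃, ω₄, ω₅}, {ω₂, ω₃, ω₅, ω₆}, {ω₃, ω₄, ω₅, ω₆}, {ω₁, ω₂, ω₃, ω₄, ω₅}, {ω₁, ω₂, ω₃, ω₅, ω₆}, {ω₁, ω₃, ω₄, ω₅, ω₆}, {ω₂, ω₃, ω₄, ω₅, ω₆}, X }

Derivation:
Initial family (5 sets): { {}, {ω₁, ω₂}, {ω₁, ω₂, ω₄}, {ω₁, ω₃, ω₄, ω₅}, X }.
Step 1. New:
  {ω₂, ω₆}  = complement {ω₁, ω₃, ω₄, ω₅}
  {ω₃, ω₅, ω₆}  = complement {ω₁, ω₂, ω₄}
  {ω₃, ω₄, ω₅, ω₆}  = complement {ω₁, ω₂}
  {ω₁, ω₂, ω₃, ω₄, ω₅}  = {ω₁, ω₃, ω₄, ω₅} ∪ {ω₁, ω₂}
  (now 9)
Step 2. New:
  {ω₆}  = complement {ω₁, ω₂, ω₃, ω₄, ω₅}
  {ω₁, ω₂, ω₆}  = {ω₁, ω₂} ∪ {ω₂, ω₆}
  {ω₁, ω₂, ω₄, ω₆}  = {ω₂, ω₆} ∪ {ω₁, ω₂, ω₄}
  {ω₂, ω₃, ω₅, ω₆}  = {ω₂, ω₆} ∪ {ω₃, ω₅, ω₆}
  {ω₁, ω₂, ω₃, ω₅, ω₆}  = {ω₁, ω₂} ∪ {ω₃, ω₅, ω₆}
  {ω₁, ω₃, ω₄, ω₅, ω₆}  = {ω₃, ω₄, ω₅, ω₆} ∪ {ω₁, ω₃, ω₄, ω₅}
  {ω₂, ω₃, ω₄, ω₅, ω₆}  = {ω₃, ω₄, ω₅, ω₆} ∪ {ω₂, ω₆}
  (now 16)
Step 3 (6 new):
  {ω₁}  = complement {ω₂, ω₃, ω₄, ω₅, ω₆}
  {ω₂}  = complement {ω₁, ω₃, ω₄, ω₅, ω₆}
  {ω₄}  = complement {ω₁, ω₂, ω₃, ω₅, ω₆}
  {ω₁, ω₄}  = complement {ω₂, ω₃, ω₅, ω₆}
  {ω₃, ω₅}  = complement {ω₁, ω₂, ω₄, ω₆}
  {ω₃, ω₄, ω₅}  = complement {ω₁, ω₂, ω₆}
  (now 22)
Step 4: 10 new —
  {ω₁, ω₆}  = {ω₁} ∪ {ω₆}
  {ω₂, ω₄}  = {ω₂} ∪ {ω₄}
  {ω₄, ω₆}  = {ω₆} ∪ {ω₄}
  {ω₁, ω₃, ω₅}  = {ω₁} ∪ {ω₃, ω₅}
  {ω₁, ω₄, ω₆}  = {ω₆} ∪ {ω₁, ω₄}
  {ω₂, ω₃, ω₅}  = {ω₂} ∪ {ω₃, ω₅}
  {ω₂, ω₄, ω₆}  = {ω₂, ω₆} ∪ {ω₄}
  {ω₁, ω₂, ω₃, ω₅}  = {ω₁, ω₂} ∪ {ω₃, ω₅}
  {ω₁, ω₃, ω₅, ω₆}  = {ω₁} ∪ {ω₃, ω₅, ω₆}
  {ω₂, ω₃, ω₄, ω₅}  = {ω₃, ω₄, ω₅} ∪ {ω₂}
  (now 32)
Step 5: closed — nothing new.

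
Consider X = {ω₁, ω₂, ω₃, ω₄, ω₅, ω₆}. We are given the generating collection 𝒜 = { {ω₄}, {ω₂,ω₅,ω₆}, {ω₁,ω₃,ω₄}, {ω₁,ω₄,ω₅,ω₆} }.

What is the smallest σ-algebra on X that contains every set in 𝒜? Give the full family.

Seed the family with 𝒜 together with ∅ and X: { ∅, {ω₄}, {ω₁,ω₃,ω₄}, {ω₂,ω₅,ω₆}, {ω₁,ω₄,ω₅,ω₆}, X }.
Iteration 1: +5 →
  {ω₂,ω₃}  = complement {ω₁,ω₄,ω₅,ω₆}
  {ω₂,ω₄,ω₅,ω₆}  = {ω₄} ∪ {ω₂,ω₅,ω₆}
  {ω₁,ω₂,ω₃,ω₅,ω₆}  = complement {ω₄}
  {ω₁,ω₂,ω₄,ω₅,ω₆}  = {ω₁,ω₄,ω₅,ω₆} ∪ {ω₂,ω₅,ω₆}
  {ω₁,ω₃,ω₄,ω₅,ω₆}  = {ω₁,ω₃,ω₄} ∪ {ω₁,ω₄,ω₅,ω₆}
  [11 total]
Iteration 2: +7 →
  {ω₂}  = complement {ω₁,ω₃,ω₄,ω₅,ω₆}
  {ω₃}  = complement {ω₁,ω₂,ω₄,ω₅,ω₆}
  {ω₁,ω₃}  = complement {ω₂,ω₄,ω₅,ω₆}
  {ω₂,ω₃,ω₄}  = {ω₂,ω₃} ∪ {ω₄}
  {ω₁,ω₂,ω₃,ω₄}  = {ω₁,ω₃,ω₄} ∪ {ω₂,ω₃}
  {ω₂,ω₃,ω₅,ω₆}  = {ω₂,ω₅,ω₆} ∪ {ω₂,ω₃}
  {ω₂,ω₃,ω₄,ω₅,ω₆}  = {ω₂,ω₄,ω₅,ω₆} ∪ {ω₂,ω₃}
  [18 total]
Iteration 3 adds 7:
  {ω₁}  = complement {ω₂,ω₃,ω₄,ω₅,ω₆}
  {ω₁,ω₄}  = complement {ω₂,ω₃,ω₅,ω₆}
  {ω₂,ω₄}  = {ω₄} ∪ {ω₂}
  {ω₃,ω₄}  = {ω₃} ∪ {ω₄}
  {ω₅,ω₆}  = complement {ω₁,ω₂,ω₃,ω₄}
  {ω₁,ω₂,ω₃}  = {ω₂,ω₃} ∪ {ω₁,ω₃}
  {ω₁,ω₅,ω₆}  = complement {ω₂,ω₃,ω₄}
  [25 total]
Iteration 4 (7 new):
  {ω₁,ω₂}  = {ω₁} ∪ {ω₂}
  {ω₁,ω₂,ω₄}  = {ω₁} ∪ {ω₂,ω₄}
  {ω₃,ω₅,ω₆}  = {ω₅,ω₆} ∪ {ω₃}
  {ω₄,ω₅,ω₆}  = complement {ω₁,ω₂,ω₃}
  {ω₁,ω₂,ω₅,ω₆}  = complement {ω₃,ω₄}
  {ω₁,ω₃,ω₅,ω₆}  = complement {ω₂,ω₄}
  {ω₃,ω₄,ω₅,ω₆}  = {ω₃,ω₄} ∪ {ω₅,ω₆}
  [32 total]
Iteration 5: already closed under ᶜ and ∪.

σ(𝒜) = { ∅, {ω₁}, {ω₂}, {ω₃}, {ω₄}, {ω₁,ω₂}, {ω₁,ω₃}, {ω₁,ω₄}, {ω₂,ω₃}, {ω₂,ω₄}, {ω₃,ω₄}, {ω₅,ω₆}, {ω₁,ω₂,ω₃}, {ω₁,ω₂,ω₄}, {ω₁,ω₃,ω₄}, {ω₁,ω₅,ω₆}, {ω₂,ω₃,ω₄}, {ω₂,ω₅,ω₆}, {ω₃,ω₅,ω₆}, {ω₄,ω₅,ω₆}, {ω₁,ω₂,ω₃,ω₄}, {ω₁,ω₂,ω₅,ω₆}, {ω₁,ω₃,ω₅,ω₆}, {ω₁,ω₄,ω₅,ω₆}, {ω₂,ω₃,ω₅,ω₆}, {ω₂,ω₄,ω₅,ω₆}, {ω₃,ω₄,ω₅,ω₆}, {ω₁,ω₂,ω₃,ω₅,ω₆}, {ω₁,ω₂,ω₄,ω₅,ω₆}, {ω₁,ω₃,ω₄,ω₅,ω₆}, {ω₂,ω₃,ω₄,ω₅,ω₆}, X }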